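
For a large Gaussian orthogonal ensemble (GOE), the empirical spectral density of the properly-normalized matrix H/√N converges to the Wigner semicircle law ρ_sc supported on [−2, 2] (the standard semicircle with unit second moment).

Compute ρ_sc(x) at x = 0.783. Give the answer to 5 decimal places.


ρ_sc(x) = (1/(2π)) √(4 − x²). With x = 0.783:
  4 − x² = 4 − (0.783)² = 4 − 0.613089 = 3.386911.
  √(4 − x²) = 1.840356.
  1/(2π) = 0.159155.
  ρ_sc(0.783) = 0.159155 · 1.840356 = 0.292902.

Rounded to 5 decimal places: ρ_sc(0.783) ≈ 0.29290.


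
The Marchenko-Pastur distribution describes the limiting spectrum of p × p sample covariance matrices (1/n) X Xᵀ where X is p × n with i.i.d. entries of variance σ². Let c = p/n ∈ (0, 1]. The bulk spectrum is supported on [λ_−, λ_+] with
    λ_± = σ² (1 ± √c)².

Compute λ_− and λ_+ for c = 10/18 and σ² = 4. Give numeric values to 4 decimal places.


c = 10/18 = 0.555556; √c = 0.745356.
λ_− = σ² (1 − √c)² = 4 · (1 − 0.745356)² = 4 · (0.254644)² = 0.259374.
λ_+ = σ² (1 + √c)² = 4 · (1 + 0.745356)² = 4 · (1.745356)² = 12.185070.

Rounded to 4 decimal places: λ_− ≈ 0.2594, λ_+ ≈ 12.1851.


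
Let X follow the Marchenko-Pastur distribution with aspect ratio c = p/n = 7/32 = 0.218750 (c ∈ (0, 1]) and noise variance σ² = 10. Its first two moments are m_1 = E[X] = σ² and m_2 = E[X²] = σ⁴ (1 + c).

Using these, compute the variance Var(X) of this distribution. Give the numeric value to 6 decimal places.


m_1 = E[X] = σ² = 10, so m_1² = 100.
m_2 = E[X²] = σ⁴ (1 + c) = 100 · (1 + 0.218750) = 100 · 1.218750 = 121.875000.
(Note m_2 − m_1² simplifies to c · σ⁴ = 0.218750 · 100.)

Var(X) = m_2 − m_1² = 121.875000 − 100 = 21.875000.


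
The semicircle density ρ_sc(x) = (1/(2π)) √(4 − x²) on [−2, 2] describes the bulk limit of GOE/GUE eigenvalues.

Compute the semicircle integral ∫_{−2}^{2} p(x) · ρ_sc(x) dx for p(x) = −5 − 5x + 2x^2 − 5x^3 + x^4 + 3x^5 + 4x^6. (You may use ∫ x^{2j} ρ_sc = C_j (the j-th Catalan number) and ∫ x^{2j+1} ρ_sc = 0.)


Write p(x) = Σ a_i x^i, split into monomials and integrate each against ρ_sc separately.
Using ∫ x^{2j} ρ_sc = C_j = (1/(j+1)) C(2j, j) (Catalan numbers) and ∫ x^{2j+1} ρ_sc = 0 (odd monomials vanish by symmetry):
  i = 0 (even): a_0 · C_{0} = -5 · 1 = -5
  i = 1 (odd): ∫ x^1 ρ_sc = 0 (vanishes)
  i = 2 (even): a_2 · C_{1} = 2 · 1 = 2
  i = 3 (odd): ∫ x^3 ρ_sc = 0 (vanishes)
  i = 4 (even): a_4 · C_{2} = 1 · 2 = 2
  i = 5 (odd): ∫ x^5 ρ_sc = 0 (vanishes)
  i = 6 (even): a_6 · C_{3} = 4 · 5 = 20

Summing the contributions: ∫_{−2}^{2} p(x) ρ_sc(x) dx = (-5) + 2 + 2 + 20 = 19.


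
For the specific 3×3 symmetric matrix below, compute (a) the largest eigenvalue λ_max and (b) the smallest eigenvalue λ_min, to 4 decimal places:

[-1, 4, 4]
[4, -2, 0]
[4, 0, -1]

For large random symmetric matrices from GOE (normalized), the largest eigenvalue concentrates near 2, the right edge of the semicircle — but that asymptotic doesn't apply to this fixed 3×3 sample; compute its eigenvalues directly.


Since M is real symmetric, all three eigenvalues are real; they are the roots of det(λI − M) = λ³ − (tr M) λ² + s λ − det M, where s is the sum of the principal 2×2 minors.
tr M = -1 + (-2) + (-1) = -4.
s = ((-1)·(-2) − 4²) + ((-1)·(-1) − 4²) + ((-2)·(-1) − 0²) = -14 + (-15) + 2 = -27.
det M (expand along row 1) = (-1)·2 − 4·(-4) + 4·8 = 46.
Characteristic polynomial: λ³ + 4λ² − 27λ − 46 = 0.
Substitute λ = y + (tr M)/3 = y − 1.333333 to remove the quadratic term: y³ + p·y + q = 0 with p = s − (tr M)²/3 = -32.333333 and q = −2(tr M)³/27 + (tr M)·s/3 − det M = -5.259259.
Three real roots ⇒ use the trigonometric (Viète) form: r = 2√(−p/3) = 6.565905, φ = arccos(3q/(p·r)) = arccos(0.074319) = 1.496409 rad.
y_k = r·cos(φ/3 − 2πk/3) for k = 0, 1, 2 gives y = 5.765888, -0.162791, -5.603097.
λ_k = y_k − 1.333333 gives λ = 4.4326, -1.4961, -6.9364 (check: the sum is -4.0000 = tr M).

Hence λ_max = 4.4326 and λ_min = -6.9364.


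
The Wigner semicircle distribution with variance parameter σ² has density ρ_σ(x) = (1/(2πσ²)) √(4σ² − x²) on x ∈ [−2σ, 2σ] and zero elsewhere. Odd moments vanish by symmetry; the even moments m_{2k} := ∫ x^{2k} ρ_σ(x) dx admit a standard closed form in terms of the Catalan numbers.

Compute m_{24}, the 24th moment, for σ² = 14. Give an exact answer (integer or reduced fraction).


By the scaled semicircle moment identity, m_{2k} = σ^{2k} · C_k with k = 12.
C_12 = (1/(k+1)) · C(2k, k) = (1/13) · C(24, 12) = (1/13) · 2704156 = 208012.
σ^{2k} = (σ²)^k = (14)^12 = 56693912375296.

Therefore m_{24} = σ^{24} · C_12 = 56693912375296 · 208012 = 11793014101010071552.


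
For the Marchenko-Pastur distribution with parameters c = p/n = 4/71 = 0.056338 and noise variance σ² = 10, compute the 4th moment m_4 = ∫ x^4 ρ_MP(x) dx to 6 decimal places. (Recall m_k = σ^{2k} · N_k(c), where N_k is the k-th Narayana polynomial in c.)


E[X⁴] = σ⁸ (1 + 6c + 6c² + c³) (fourth MP moment). With σ² = 10 (so σ⁸ = 10000) and c = 4/71 = 0.056338: E[X⁴] = 10000 · (1 + 6·0.056338 + 6·(0.056338)² + (0.056338)³) = 10000 · 1.357251.

So E[X^4] = 13572.508249.


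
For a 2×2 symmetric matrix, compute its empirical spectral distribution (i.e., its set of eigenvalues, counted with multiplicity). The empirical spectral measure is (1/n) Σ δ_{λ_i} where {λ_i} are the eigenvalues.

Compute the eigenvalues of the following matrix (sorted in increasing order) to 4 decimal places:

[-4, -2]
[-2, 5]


Since M is real symmetric, both eigenvalues are real; they are the roots of det(λI − M) = λ² − (tr M) λ + det M.
tr M = -4 + 5 = 1.
det M = (-4)·5 − (-2)² = -20 − 4 = -24.
Characteristic polynomial: λ² − λ − 24 = 0.
Discriminant Δ = (tr M)² − 4·det M = 1 − (-96) = 97; √Δ = 9.848858.
λ = (tr M ± √Δ)/2 = (1 ± 9.848858)/2, giving (tr M − √Δ)/2 = -4.4244 and (tr M + √Δ)/2 = 5.4244.

Eigenvalues sorted in increasing order: [-4.4244, 5.4244].


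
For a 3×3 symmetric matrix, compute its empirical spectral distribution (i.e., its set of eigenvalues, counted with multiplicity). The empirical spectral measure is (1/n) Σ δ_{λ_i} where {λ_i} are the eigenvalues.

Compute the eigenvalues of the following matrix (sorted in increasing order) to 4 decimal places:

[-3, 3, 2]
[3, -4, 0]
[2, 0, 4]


Since M is real symmetric, all three eigenvalues are real; they are the roots of det(λI − M) = λ³ − (tr M) λ² + s λ − det M, where s is the sum of the principal 2×2 minors.
tr M = -3 + (-4) + 4 = -3.
s = ((-3)·(-4) − 3²) + ((-3)·4 − 2²) + ((-4)·4 − 0²) = 3 + (-16) + (-16) = -29.
det M (expand along row 1) = (-3)·(-16) − 3·12 + 2·8 = 28.
Characteristic polynomial: λ³ + 3λ² − 29λ − 28 = 0.
Substitute λ = y + (tr M)/3 = y − 1.000000 to remove the quadratic term: y³ + p·y + q = 0 with p = s − (tr M)²/3 = -32.000000 and q = −2(tr M)³/27 + (tr M)·s/3 − det M = 3.000000.
Three real roots ⇒ use the trigonometric (Viète) form: r = 2√(−p/3) = 6.531973, φ = arccos(3q/(p·r)) = arccos(-0.043057) = 1.613867 rad.
y_k = r·cos(φ/3 − 2πk/3) for k = 0, 1, 2 gives y = 5.609383, 0.093776, -5.703159.
λ_k = y_k − 1.000000 gives λ = 4.6094, -0.9062, -6.7032 (check: the sum is -3.0000 = tr M).

Eigenvalues sorted in increasing order: [-6.7032, -0.9062, 4.6094].


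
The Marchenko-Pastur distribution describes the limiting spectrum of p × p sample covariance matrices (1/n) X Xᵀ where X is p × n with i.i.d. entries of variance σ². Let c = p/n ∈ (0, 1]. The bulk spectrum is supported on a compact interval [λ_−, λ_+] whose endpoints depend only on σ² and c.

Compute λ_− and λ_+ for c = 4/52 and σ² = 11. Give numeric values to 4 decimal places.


c = 4/52 = 0.076923; √c = 0.277350.
λ_− = σ² (1 − √c)² = 11 · (1 − 0.277350)² = 11 · (0.722650)² = 5.744452.
λ_+ = σ² (1 + √c)² = 11 · (1 + 0.277350)² = 11 · (1.277350)² = 17.947856.

Rounded to 4 decimal places: λ_− ≈ 5.7445, λ_+ ≈ 17.9479.


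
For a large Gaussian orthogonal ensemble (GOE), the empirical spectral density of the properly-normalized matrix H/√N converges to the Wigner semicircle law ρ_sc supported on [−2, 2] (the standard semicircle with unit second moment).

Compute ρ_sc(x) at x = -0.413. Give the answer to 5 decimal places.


ρ_sc(x) = (1/(2π)) √(4 − x²). With x = -0.413:
  4 − x² = 4 − (-0.413)² = 4 − 0.170569 = 3.829431.
  √(4 − x²) = 1.956893.
  1/(2π) = 0.159155.
  ρ_sc(-0.413) = 0.159155 · 1.956893 = 0.311449.

Rounded to 5 decimal places: ρ_sc(-0.413) ≈ 0.31145.


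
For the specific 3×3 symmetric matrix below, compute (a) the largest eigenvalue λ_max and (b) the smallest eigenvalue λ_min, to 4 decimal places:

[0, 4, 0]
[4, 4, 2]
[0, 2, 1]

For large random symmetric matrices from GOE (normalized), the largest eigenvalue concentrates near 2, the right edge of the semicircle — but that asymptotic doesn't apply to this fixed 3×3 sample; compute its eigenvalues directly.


Since M is real symmetric, all three eigenvalues are real; they are the roots of det(λI − M) = λ³ − (tr M) λ² + s λ − det M, where s is the sum of the principal 2×2 minors.
tr M = 0 + 4 + 1 = 5.
s = (0·4 − 4²) + (0·1 − 0²) + (4·1 − 2²) = -16 + 0 + 0 = -16.
det M (expand along row 1) = 0·0 − 4·4 + 0·8 = -16.
Characteristic polynomial: λ³ − 5λ² − 16λ + 16 = 0.
Substitute λ = y + (tr M)/3 = y + 1.666667 to remove the quadratic term: y³ + p·y + q = 0 with p = s − (tr M)²/3 = -24.333333 and q = −2(tr M)³/27 + (tr M)·s/3 − det M = -19.925926.
Three real roots ⇒ use the trigonometric (Viète) form: r = 2√(−p/3) = 5.696002, φ = arccos(3q/(p·r)) = arccos(0.431289) = 1.124876 rad.
y_k = r·cos(φ/3 − 2πk/3) for k = 0, 1, 2 gives y = 5.300260, -0.843541, -4.456719.
λ_k = y_k + 1.666667 gives λ = 6.9669, 0.8231, -2.7901 (check: the sum is 5.0000 = tr M).

Hence λ_max = 6.9669 and λ_min = -2.7901.


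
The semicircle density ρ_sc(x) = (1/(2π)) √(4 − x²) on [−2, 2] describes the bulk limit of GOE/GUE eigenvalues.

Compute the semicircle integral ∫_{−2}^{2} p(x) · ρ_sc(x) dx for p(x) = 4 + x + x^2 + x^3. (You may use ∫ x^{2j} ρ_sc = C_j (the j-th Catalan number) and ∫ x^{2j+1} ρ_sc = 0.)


Write p(x) = Σ a_i x^i, split into monomials and integrate each against ρ_sc separately.
Using ∫ x^{2j} ρ_sc = C_j = (1/(j+1)) C(2j, j) (Catalan numbers) and ∫ x^{2j+1} ρ_sc = 0 (odd monomials vanish by symmetry):
  i = 0 (even): a_0 · C_{0} = 4 · 1 = 4
  i = 1 (odd): ∫ x^1 ρ_sc = 0 (vanishes)
  i = 2 (even): a_2 · C_{1} = 1 · 1 = 1
  i = 3 (odd): ∫ x^3 ρ_sc = 0 (vanishes)

Summing the contributions: ∫_{−2}^{2} p(x) ρ_sc(x) dx = 4 + 1 = 5.


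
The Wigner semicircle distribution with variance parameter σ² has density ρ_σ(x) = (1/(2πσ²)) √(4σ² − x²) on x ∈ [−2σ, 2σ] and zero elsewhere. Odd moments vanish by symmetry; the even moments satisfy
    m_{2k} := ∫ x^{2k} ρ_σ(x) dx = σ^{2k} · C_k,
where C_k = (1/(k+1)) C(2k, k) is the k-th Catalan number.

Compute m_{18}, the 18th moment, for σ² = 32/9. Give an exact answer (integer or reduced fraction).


By the scaled semicircle moment identity, m_{2k} = σ^{2k} · C_k with k = 9.
C_9 = (1/(k+1)) · C(2k, k) = (1/10) · C(18, 9) = (1/10) · 48620 = 4862.
σ^{2k} = (σ²)^k = (32/9)^9 = 35184372088832/387420489.

Therefore m_{18} = σ^{18} · C_9 = (35184372088832/387420489) · 4862 = 171066417095901184/387420489.


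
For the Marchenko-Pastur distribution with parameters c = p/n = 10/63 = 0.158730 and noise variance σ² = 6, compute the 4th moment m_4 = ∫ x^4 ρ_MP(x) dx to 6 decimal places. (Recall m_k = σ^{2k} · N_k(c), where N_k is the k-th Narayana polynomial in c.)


E[X⁴] = σ⁸ (1 + 6c + 6c² + c³) (fourth MP moment). With σ² = 6 (so σ⁸ = 1296) and c = 10/63 = 0.158730: E[X⁴] = 1296 · (1 + 6·0.158730 + 6·(0.158730)² + (0.158730)³) = 1296 · 2.107552.

So E[X^4] = 2731.387107.


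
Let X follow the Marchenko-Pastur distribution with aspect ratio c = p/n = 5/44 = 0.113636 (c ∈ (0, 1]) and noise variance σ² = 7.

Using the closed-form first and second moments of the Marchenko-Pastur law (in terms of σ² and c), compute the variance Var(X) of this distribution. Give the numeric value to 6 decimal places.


Recall the MP moments m_1 = E[X] = σ² and m_2 = E[X²] = σ⁴ (1 + c).
m_1 = E[X] = σ² = 7, so m_1² = 49.
m_2 = E[X²] = σ⁴ (1 + c) = 49 · (1 + 0.113636) = 49 · 1.113636 = 54.568182.
(Note m_2 − m_1² simplifies to c · σ⁴ = 0.113636 · 49.)

Var(X) = m_2 − m_1² = 54.568182 − 49 = 5.568182.


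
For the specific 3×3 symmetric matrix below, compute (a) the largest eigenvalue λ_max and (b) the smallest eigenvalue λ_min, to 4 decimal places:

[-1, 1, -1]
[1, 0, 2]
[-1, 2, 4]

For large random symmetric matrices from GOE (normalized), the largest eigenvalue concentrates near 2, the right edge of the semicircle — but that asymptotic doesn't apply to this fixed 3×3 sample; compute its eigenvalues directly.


Since M is real symmetric, all three eigenvalues are real; they are the roots of det(λI − M) = λ³ − (tr M) λ² + s λ − det M, where s is the sum of the principal 2×2 minors.
tr M = -1 + 0 + 4 = 3.
s = ((-1)·0 − 1²) + ((-1)·4 − (-1)²) + (0·4 − 2²) = -1 + (-5) + (-4) = -10.
det M (expand along row 1) = (-1)·(-4) − 1·6 + (-1)·2 = -4.
Characteristic polynomial: λ³ − 3λ² − 10λ + 4 = 0.
Substitute λ = y + (tr M)/3 = y + 1.000000 to remove the quadratic term: y³ + p·y + q = 0 with p = s − (tr M)²/3 = -13.000000 and q = −2(tr M)³/27 + (tr M)·s/3 − det M = -8.000000.
Three real roots ⇒ use the trigonometric (Viète) form: r = 2√(−p/3) = 4.163332, φ = arccos(3q/(p·r)) = arccos(0.443432) = 1.111372 rad.
y_k = r·cos(φ/3 − 2πk/3) for k = 0, 1, 2 gives y = 3.880899, -0.635089, -3.245810.
λ_k = y_k + 1.000000 gives λ = 4.8809, 0.3649, -2.2458 (check: the sum is 3.0000 = tr M).

Hence λ_max = 4.8809 and λ_min = -2.2458.


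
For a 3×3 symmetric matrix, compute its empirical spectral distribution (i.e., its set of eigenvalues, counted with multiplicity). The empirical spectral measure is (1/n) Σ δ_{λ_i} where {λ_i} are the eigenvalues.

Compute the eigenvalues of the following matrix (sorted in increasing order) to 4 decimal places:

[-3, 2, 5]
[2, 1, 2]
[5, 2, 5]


Since M is real symmetric, all three eigenvalues are real; they are the roots of det(λI − M) = λ³ − (tr M) λ² + s λ − det M, where s is the sum of the principal 2×2 minors.
tr M = -3 + 1 + 5 = 3.
s = ((-3)·1 − 2²) + ((-3)·5 − 5²) + (1·5 − 2²) = -7 + (-40) + 1 = -46.
det M (expand along row 1) = (-3)·1 − 2·0 + 5·(-1) = -8.
Characteristic polynomial: λ³ − 3λ² − 46λ + 8 = 0.
Substitute λ = y + (tr M)/3 = y + 1.000000 to remove the quadratic term: y³ + p·y + q = 0 with p = s − (tr M)²/3 = -49.000000 and q = −2(tr M)³/27 + (tr M)·s/3 − det M = -40.000000.
Three real roots ⇒ use the trigonometric (Viète) form: r = 2√(−p/3) = 8.082904, φ = arccos(3q/(p·r)) = arccos(0.302983) = 1.262975 rad.
y_k = r·cos(φ/3 − 2πk/3) for k = 0, 1, 2 gives y = 7.377137, -0.827908, -6.549230.
λ_k = y_k + 1.000000 gives λ = 8.3771, 0.1721, -5.5492 (check: the sum is 3.0000 = tr M).

Eigenvalues sorted in increasing order: [-5.5492, 0.1721, 8.3771].


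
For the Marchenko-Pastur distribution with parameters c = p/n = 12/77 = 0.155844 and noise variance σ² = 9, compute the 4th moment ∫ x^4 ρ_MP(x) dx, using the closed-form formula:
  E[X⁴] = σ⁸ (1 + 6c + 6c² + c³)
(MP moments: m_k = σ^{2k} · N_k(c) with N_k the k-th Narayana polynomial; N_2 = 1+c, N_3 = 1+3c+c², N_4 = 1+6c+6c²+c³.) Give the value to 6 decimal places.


E[X⁴] = σ⁸ (1 + 6c + 6c² + c³) (fourth MP moment). With σ² = 9 (so σ⁸ = 6561) and c = 12/77 = 0.155844: E[X⁴] = 6561 · (1 + 6·0.155844 + 6·(0.155844)² + (0.155844)³) = 6561 · 2.084574.

So E[X^4] = 13676.892573.


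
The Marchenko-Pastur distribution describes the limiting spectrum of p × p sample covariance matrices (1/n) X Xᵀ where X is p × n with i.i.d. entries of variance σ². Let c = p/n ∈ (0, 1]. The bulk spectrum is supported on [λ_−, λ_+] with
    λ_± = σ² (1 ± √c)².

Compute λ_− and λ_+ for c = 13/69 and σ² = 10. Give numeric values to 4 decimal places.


c = 13/69 = 0.188406; √c = 0.434057.
λ_− = σ² (1 − √c)² = 10 · (1 − 0.434057)² = 10 · (0.565943)² = 3.202911.
λ_+ = σ² (1 + √c)² = 10 · (1 + 0.434057)² = 10 · (1.434057)² = 20.565205.

Rounded to 4 decimal places: λ_− ≈ 3.2029, λ_+ ≈ 20.5652.


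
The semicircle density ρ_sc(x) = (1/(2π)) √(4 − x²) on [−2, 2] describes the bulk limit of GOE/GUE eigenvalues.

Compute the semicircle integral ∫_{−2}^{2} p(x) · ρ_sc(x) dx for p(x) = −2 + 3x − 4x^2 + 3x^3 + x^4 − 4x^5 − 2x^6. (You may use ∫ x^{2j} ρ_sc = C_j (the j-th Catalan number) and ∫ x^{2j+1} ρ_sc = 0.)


Write p(x) = Σ a_i x^i, split into monomials and integrate each against ρ_sc separately.
Using ∫ x^{2j} ρ_sc = C_j = (1/(j+1)) C(2j, j) (Catalan numbers) and ∫ x^{2j+1} ρ_sc = 0 (odd monomials vanish by symmetry):
  i = 0 (even): a_0 · C_{0} = -2 · 1 = -2
  i = 1 (odd): ∫ x^1 ρ_sc = 0 (vanishes)
  i = 2 (even): a_2 · C_{1} = -4 · 1 = -4
  i = 3 (odd): ∫ x^3 ρ_sc = 0 (vanishes)
  i = 4 (even): a_4 · C_{2} = 1 · 2 = 2
  i = 5 (odd): ∫ x^5 ρ_sc = 0 (vanishes)
  i = 6 (even): a_6 · C_{3} = -2 · 5 = -10

Summing the contributions: ∫_{−2}^{2} p(x) ρ_sc(x) dx = (-2) + (-4) + 2 + (-10) = -14.


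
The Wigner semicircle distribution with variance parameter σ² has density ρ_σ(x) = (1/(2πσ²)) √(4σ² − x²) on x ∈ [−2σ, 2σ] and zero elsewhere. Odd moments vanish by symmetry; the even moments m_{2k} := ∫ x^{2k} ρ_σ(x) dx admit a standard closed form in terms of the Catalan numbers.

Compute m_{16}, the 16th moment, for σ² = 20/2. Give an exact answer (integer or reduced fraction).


By the scaled semicircle moment identity, m_{2k} = σ^{2k} · C_k with k = 8.
C_8 = (1/(k+1)) · C(2k, k) = (1/9) · C(16, 8) = (1/9) · 12870 = 1430.
σ^{2k} = (σ²)^k = (20/2)^8 = 100000000.

Therefore m_{16} = σ^{16} · C_8 = 100000000 · 1430 = 143000000000.


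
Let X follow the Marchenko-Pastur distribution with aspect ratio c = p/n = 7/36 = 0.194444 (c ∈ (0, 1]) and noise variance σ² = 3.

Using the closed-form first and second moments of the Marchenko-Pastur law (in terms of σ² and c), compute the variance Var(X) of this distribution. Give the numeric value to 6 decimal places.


Recall the MP moments m_1 = E[X] = σ² and m_2 = E[X²] = σ⁴ (1 + c).
m_1 = E[X] = σ² = 3, so m_1² = 9.
m_2 = E[X²] = σ⁴ (1 + c) = 9 · (1 + 0.194444) = 9 · 1.194444 = 10.750000.
(Note m_2 − m_1² simplifies to c · σ⁴ = 0.194444 · 9.)

Var(X) = m_2 − m_1² = 10.750000 − 9 = 1.750000.


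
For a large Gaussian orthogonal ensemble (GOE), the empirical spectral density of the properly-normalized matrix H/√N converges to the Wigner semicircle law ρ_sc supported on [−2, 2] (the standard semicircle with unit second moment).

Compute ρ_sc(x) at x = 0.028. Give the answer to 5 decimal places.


ρ_sc(x) = (1/(2π)) √(4 − x²). With x = 0.028:
  4 − x² = 4 − (0.028)² = 4 − 0.000784 = 3.999216.
  √(4 − x²) = 1.999804.
  1/(2π) = 0.159155.
  ρ_sc(0.028) = 0.159155 · 1.999804 = 0.318279.

Rounded to 5 decimal places: ρ_sc(0.028) ≈ 0.31828.


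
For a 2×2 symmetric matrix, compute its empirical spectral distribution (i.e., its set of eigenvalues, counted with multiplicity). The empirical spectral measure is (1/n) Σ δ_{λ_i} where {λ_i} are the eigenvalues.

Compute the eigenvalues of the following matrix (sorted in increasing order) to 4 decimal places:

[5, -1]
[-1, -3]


Since M is real symmetric, both eigenvalues are real; they are the roots of det(λI − M) = λ² − (tr M) λ + det M.
tr M = 5 + (-3) = 2.
det M = 5·(-3) − (-1)² = -15 − 1 = -16.
Characteristic polynomial: λ² − 2λ − 16 = 0.
Discriminant Δ = (tr M)² − 4·det M = 4 − (-64) = 68; √Δ = 8.246211.
λ = (tr M ± √Δ)/2 = (2 ± 8.246211)/2, giving (tr M − √Δ)/2 = -3.1231 and (tr M + √Δ)/2 = 5.1231.

Eigenvalues sorted in increasing order: [-3.1231, 5.1231].


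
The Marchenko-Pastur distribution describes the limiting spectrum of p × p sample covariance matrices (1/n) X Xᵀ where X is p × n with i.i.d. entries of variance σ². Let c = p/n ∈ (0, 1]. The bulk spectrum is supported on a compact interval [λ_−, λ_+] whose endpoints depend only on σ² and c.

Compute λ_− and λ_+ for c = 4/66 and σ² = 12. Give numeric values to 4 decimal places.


c = 4/66 = 0.060606; √c = 0.246183.
λ_− = σ² (1 − √c)² = 12 · (1 − 0.246183)² = 12 · (0.753817)² = 6.818881.
λ_+ = σ² (1 + √c)² = 12 · (1 + 0.246183)² = 12 · (1.246183)² = 18.635664.

Rounded to 4 decimal places: λ_− ≈ 6.8189, λ_+ ≈ 18.6357.


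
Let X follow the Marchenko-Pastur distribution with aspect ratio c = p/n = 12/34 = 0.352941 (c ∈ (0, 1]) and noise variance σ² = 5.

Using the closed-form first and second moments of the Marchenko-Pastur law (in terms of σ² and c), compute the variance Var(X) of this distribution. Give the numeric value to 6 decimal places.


Recall the MP moments m_1 = E[X] = σ² and m_2 = E[X²] = σ⁴ (1 + c).
m_1 = E[X] = σ² = 5, so m_1² = 25.
m_2 = E[X²] = σ⁴ (1 + c) = 25 · (1 + 0.352941) = 25 · 1.352941 = 33.823529.
(Note m_2 − m_1² simplifies to c · σ⁴ = 0.352941 · 25.)

Var(X) = m_2 − m_1² = 33.823529 − 25 = 8.823529.


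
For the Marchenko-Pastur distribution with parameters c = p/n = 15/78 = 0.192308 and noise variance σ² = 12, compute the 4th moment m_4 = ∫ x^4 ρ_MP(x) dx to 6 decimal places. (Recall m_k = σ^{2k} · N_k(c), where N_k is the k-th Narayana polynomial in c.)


E[X⁴] = σ⁸ (1 + 6c + 6c² + c³) (fourth MP moment). With σ² = 12 (so σ⁸ = 20736) and c = 15/78 = 0.192308: E[X⁴] = 20736 · (1 + 6·0.192308 + 6·(0.192308)² + (0.192308)³) = 20736 · 2.382852.

So E[X^4] = 49410.811106.


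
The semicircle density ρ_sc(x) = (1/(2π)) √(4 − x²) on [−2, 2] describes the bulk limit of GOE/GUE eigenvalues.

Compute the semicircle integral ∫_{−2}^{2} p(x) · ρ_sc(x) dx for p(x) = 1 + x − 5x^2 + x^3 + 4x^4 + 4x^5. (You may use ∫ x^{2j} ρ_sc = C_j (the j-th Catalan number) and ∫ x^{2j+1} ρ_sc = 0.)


Write p(x) = Σ a_i x^i, split into monomials and integrate each against ρ_sc separately.
Using ∫ x^{2j} ρ_sc = C_j = (1/(j+1)) C(2j, j) (Catalan numbers) and ∫ x^{2j+1} ρ_sc = 0 (odd monomials vanish by symmetry):
  i = 0 (even): a_0 · C_{0} = 1 · 1 = 1
  i = 1 (odd): ∫ x^1 ρ_sc = 0 (vanishes)
  i = 2 (even): a_2 · C_{1} = -5 · 1 = -5
  i = 3 (odd): ∫ x^3 ρ_sc = 0 (vanishes)
  i = 4 (even): a_4 · C_{2} = 4 · 2 = 8
  i = 5 (odd): ∫ x^5 ρ_sc = 0 (vanishes)

Summing the contributions: ∫_{−2}^{2} p(x) ρ_sc(x) dx = 1 + (-5) + 8 = 4.


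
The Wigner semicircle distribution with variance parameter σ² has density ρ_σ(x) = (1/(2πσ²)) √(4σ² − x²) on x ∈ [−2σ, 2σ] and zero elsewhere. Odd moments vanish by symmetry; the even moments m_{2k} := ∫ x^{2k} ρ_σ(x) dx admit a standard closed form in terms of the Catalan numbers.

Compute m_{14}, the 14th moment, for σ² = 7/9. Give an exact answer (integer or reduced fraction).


By the scaled semicircle moment identity, m_{2k} = σ^{2k} · C_k with k = 7.
C_7 = (1/(k+1)) · C(2k, k) = (1/8) · C(14, 7) = (1/8) · 3432 = 429.
σ^{2k} = (σ²)^k = (7/9)^7 = 823543/4782969.

Therefore m_{14} = σ^{14} · C_7 = (823543/4782969) · 429 = 117766649/1594323.


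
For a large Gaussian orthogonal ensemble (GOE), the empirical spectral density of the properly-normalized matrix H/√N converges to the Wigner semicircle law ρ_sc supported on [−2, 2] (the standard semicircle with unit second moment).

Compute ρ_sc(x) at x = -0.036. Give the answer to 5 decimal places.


ρ_sc(x) = (1/(2π)) √(4 − x²). With x = -0.036:
  4 − x² = 4 − (-0.036)² = 4 − 0.001296 = 3.998704.
  √(4 − x²) = 1.999676.
  1/(2π) = 0.159155.
  ρ_sc(-0.036) = 0.159155 · 1.999676 = 0.318258.

Rounded to 5 decimal places: ρ_sc(-0.036) ≈ 0.31826.


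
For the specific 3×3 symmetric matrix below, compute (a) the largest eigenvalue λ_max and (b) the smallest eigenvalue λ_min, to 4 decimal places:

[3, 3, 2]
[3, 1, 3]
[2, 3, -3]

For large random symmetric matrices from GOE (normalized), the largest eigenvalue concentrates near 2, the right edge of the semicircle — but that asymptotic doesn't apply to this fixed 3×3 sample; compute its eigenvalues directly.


Since M is real symmetric, all three eigenvalues are real; they are the roots of det(λI − M) = λ³ − (tr M) λ² + s λ − det M, where s is the sum of the principal 2×2 minors.
tr M = 3 + 1 + (-3) = 1.
s = (3·1 − 3²) + (3·(-3) − 2²) + (1·(-3) − 3²) = -6 + (-13) + (-12) = -31.
det M (expand along row 1) = 3·(-12) − 3·(-15) + 2·7 = 23.
Characteristic polynomial: λ³ − λ² − 31λ − 23 = 0.
Substitute λ = y + (tr M)/3 = y + 0.333333 to remove the quadratic term: y³ + p·y + q = 0 with p = s − (tr M)²/3 = -31.333333 and q = −2(tr M)³/27 + (tr M)·s/3 − det M = -33.407407.
Three real roots ⇒ use the trigonometric (Viète) form: r = 2√(−p/3) = 6.463573, φ = arccos(3q/(p·r)) = arccos(0.494863) = 1.053119 rad.
y_k = r·cos(φ/3 − 2πk/3) for k = 0, 1, 2 gives y = 6.069396, -1.109820, -4.959576.
λ_k = y_k + 0.333333 gives λ = 6.4027, -0.7765, -4.6262 (check: the sum is 1.0000 = tr M).

Hence λ_max = 6.4027 and λ_min = -4.6262.


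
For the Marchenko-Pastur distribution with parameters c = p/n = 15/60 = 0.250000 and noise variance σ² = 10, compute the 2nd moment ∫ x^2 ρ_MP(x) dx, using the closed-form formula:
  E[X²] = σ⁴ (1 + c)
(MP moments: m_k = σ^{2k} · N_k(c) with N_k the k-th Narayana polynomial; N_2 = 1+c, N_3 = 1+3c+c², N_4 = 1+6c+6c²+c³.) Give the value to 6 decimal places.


E[X²] = σ⁴ (1 + c) (second MP moment). With σ² = 10 (so σ⁴ = 100) and c = 15/60 = 0.250000: E[X²] = 100 · (1 + 0.250000) = 100 · 1.250000.

So E[X^2] = 125.000000.


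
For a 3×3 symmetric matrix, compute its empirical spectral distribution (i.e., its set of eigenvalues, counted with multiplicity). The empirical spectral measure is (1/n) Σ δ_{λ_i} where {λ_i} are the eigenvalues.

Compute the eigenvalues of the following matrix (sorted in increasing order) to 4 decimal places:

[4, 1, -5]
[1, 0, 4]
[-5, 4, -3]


Since M is real symmetric, all three eigenvalues are real; they are the roots of det(λI − M) = λ³ − (tr M) λ² + s λ − det M, where s is the sum of the principal 2×2 minors.
tr M = 4 + 0 + (-3) = 1.
s = (4·0 − 1²) + (4·(-3) − (-5)²) + (0·(-3) − 4²) = -1 + (-37) + (-16) = -54.
det M (expand along row 1) = 4·(-16) − 1·17 + (-5)·4 = -101.
Characteristic polynomial: λ³ − λ² − 54λ + 101 = 0.
Substitute λ = y + (tr M)/3 = y + 0.333333 to remove the quadratic term: y³ + p·y + q = 0 with p = s − (tr M)²/3 = -54.333333 and q = −2(tr M)³/27 + (tr M)·s/3 − det M = 82.925926.
Three real roots ⇒ use the trigonometric (Viète) form: r = 2√(−p/3) = 8.511430, φ = arccos(3q/(p·r)) = arccos(-0.537951) = 2.138801 rad.
y_k = r·cos(φ/3 − 2πk/3) for k = 0, 1, 2 gives y = 6.438441, 1.601899, -8.040340.
λ_k = y_k + 0.333333 gives λ = 6.7718, 1.9352, -7.7070 (check: the sum is 1.0000 = tr M).

Eigenvalues sorted in increasing order: [-7.7070, 1.9352, 6.7718].


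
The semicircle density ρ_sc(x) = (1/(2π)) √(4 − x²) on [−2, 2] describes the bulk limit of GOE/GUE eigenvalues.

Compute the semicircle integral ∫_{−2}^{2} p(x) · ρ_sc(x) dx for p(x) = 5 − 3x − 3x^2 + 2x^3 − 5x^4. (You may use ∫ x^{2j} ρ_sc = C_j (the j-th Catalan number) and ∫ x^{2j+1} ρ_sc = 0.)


Write p(x) = Σ a_i x^i, split into monomials and integrate each against ρ_sc separately.
Using ∫ x^{2j} ρ_sc = C_j = (1/(j+1)) C(2j, j) (Catalan numbers) and ∫ x^{2j+1} ρ_sc = 0 (odd monomials vanish by symmetry):
  i = 0 (even): a_0 · C_{0} = 5 · 1 = 5
  i = 1 (odd): ∫ x^1 ρ_sc = 0 (vanishes)
  i = 2 (even): a_2 · C_{1} = -3 · 1 = -3
  i = 3 (odd): ∫ x^3 ρ_sc = 0 (vanishes)
  i = 4 (even): a_4 · C_{2} = -5 · 2 = -10

Summing the contributions: ∫_{−2}^{2} p(x) ρ_sc(x) dx = 5 + (-3) + (-10) = -8.


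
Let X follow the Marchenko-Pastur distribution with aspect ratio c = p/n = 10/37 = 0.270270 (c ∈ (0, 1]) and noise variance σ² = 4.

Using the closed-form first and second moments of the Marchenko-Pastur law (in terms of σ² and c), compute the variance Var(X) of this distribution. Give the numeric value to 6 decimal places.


Recall the MP moments m_1 = E[X] = σ² and m_2 = E[X²] = σ⁴ (1 + c).
m_1 = E[X] = σ² = 4, so m_1² = 16.
m_2 = E[X²] = σ⁴ (1 + c) = 16 · (1 + 0.270270) = 16 · 1.270270 = 20.324324.
(Note m_2 − m_1² simplifies to c · σ⁴ = 0.270270 · 16.)

Var(X) = m_2 − m_1² = 20.324324 − 16 = 4.324324.


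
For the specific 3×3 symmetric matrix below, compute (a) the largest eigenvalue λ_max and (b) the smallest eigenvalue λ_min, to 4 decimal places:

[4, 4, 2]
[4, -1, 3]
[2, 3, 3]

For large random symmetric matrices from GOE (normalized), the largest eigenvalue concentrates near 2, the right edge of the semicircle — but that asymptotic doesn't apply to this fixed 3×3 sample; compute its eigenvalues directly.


Since M is real symmetric, all three eigenvalues are real; they are the roots of det(λI − M) = λ³ − (tr M) λ² + s λ − det M, where s is the sum of the principal 2×2 minors.
tr M = 4 + (-1) + 3 = 6.
s = (4·(-1) − 4²) + (4·3 − 2²) + ((-1)·3 − 3²) = -20 + 8 + (-12) = -24.
det M (expand along row 1) = 4·(-12) − 4·6 + 2·14 = -44.
Characteristic polynomial: λ³ − 6λ² − 24λ + 44 = 0.
Substitute λ = y + (tr M)/3 = y + 2.000000 to remove the quadratic term: y³ + p·y + q = 0 with p = s − (tr M)²/3 = -36.000000 and q = −2(tr M)³/27 + (tr M)·s/3 − det M = -20.000000.
Three real roots ⇒ use the trigonometric (Viète) form: r = 2√(−p/3) = 6.928203, φ = arccos(3q/(p·r)) = arccos(0.240563) = 1.327851 rad.
y_k = r·cos(φ/3 − 2πk/3) for k = 0, 1, 2 gives y = 6.260559, -0.560445, -5.700114.
λ_k = y_k + 2.000000 gives λ = 8.2606, 1.4396, -3.7001 (check: the sum is 6.0000 = tr M).

Hence λ_max = 8.2606 and λ_min = -3.7001.


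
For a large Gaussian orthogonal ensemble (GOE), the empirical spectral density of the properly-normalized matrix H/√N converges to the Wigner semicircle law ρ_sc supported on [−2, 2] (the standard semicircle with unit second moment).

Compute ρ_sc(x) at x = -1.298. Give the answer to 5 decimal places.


ρ_sc(x) = (1/(2π)) √(4 − x²). With x = -1.298:
  4 − x² = 4 − (-1.298)² = 4 − 1.684804 = 2.315196.
  √(4 − x²) = 1.521577.
  1/(2π) = 0.159155.
  ρ_sc(-1.298) = 0.159155 · 1.521577 = 0.242166.

Rounded to 5 decimal places: ρ_sc(-1.298) ≈ 0.24217.


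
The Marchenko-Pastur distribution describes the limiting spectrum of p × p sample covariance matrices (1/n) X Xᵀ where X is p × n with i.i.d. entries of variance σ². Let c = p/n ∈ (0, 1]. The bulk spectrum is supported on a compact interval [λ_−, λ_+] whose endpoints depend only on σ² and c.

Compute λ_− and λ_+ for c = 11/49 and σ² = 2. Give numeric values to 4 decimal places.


c = 11/49 = 0.224490; √c = 0.473804.
λ_− = σ² (1 − √c)² = 2 · (1 − 0.473804)² = 2 · (0.526196)² = 0.553765.
λ_+ = σ² (1 + √c)² = 2 · (1 + 0.473804)² = 2 · (1.473804)² = 4.344194.

Rounded to 4 decimal places: λ_− ≈ 0.5538, λ_+ ≈ 4.3442.


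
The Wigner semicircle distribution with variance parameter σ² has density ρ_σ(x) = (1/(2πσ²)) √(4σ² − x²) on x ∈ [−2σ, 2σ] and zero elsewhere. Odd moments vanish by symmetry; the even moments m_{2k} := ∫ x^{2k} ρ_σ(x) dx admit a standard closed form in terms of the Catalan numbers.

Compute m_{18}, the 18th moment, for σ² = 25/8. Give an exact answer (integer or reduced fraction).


By the scaled semicircle moment identity, m_{2k} = σ^{2k} · C_k with k = 9.
C_9 = (1/(k+1)) · C(2k, k) = (1/10) · C(18, 9) = (1/10) · 48620 = 4862.
σ^{2k} = (σ²)^k = (25/8)^9 = 3814697265625/134217728.

Therefore m_{18} = σ^{18} · C_9 = (3814697265625/134217728) · 4862 = 9273529052734375/67108864.


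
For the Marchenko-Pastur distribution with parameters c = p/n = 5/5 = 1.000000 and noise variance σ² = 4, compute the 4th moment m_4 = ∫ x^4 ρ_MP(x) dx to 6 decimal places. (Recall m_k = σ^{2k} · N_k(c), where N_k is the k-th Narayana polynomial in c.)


E[X⁴] = σ⁸ (1 + 6c + 6c² + c³) (fourth MP moment). With σ² = 4 (so σ⁸ = 256) and c = 5/5 = 1.000000: E[X⁴] = 256 · (1 + 6·1.000000 + 6·(1.000000)² + (1.000000)³) = 256 · 14.000000.

So E[X^4] = 3584.000000.


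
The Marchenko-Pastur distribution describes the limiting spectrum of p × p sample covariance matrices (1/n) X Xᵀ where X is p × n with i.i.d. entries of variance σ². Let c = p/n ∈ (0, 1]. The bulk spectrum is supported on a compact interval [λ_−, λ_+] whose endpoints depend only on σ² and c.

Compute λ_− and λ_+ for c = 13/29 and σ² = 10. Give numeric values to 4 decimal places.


c = 13/29 = 0.448276; √c = 0.669534.
λ_− = σ² (1 − √c)² = 10 · (1 − 0.669534)² = 10 · (0.330466)² = 1.092077.
λ_+ = σ² (1 + √c)² = 10 · (1 + 0.669534)² = 10 · (1.669534)² = 27.873440.

Rounded to 4 decimal places: λ_− ≈ 1.0921, λ_+ ≈ 27.8734.


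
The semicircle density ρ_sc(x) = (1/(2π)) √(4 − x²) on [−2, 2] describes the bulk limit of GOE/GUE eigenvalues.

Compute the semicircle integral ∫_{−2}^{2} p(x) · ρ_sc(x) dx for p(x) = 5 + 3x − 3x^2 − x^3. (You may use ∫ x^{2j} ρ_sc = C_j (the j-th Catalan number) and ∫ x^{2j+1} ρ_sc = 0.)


Write p(x) = Σ a_i x^i, split into monomials and integrate each against ρ_sc separately.
Using ∫ x^{2j} ρ_sc = C_j = (1/(j+1)) C(2j, j) (Catalan numbers) and ∫ x^{2j+1} ρ_sc = 0 (odd monomials vanish by symmetry):
  i = 0 (even): a_0 · C_{0} = 5 · 1 = 5
  i = 1 (odd): ∫ x^1 ρ_sc = 0 (vanishes)
  i = 2 (even): a_2 · C_{1} = -3 · 1 = -3
  i = 3 (odd): ∫ x^3 ρ_sc = 0 (vanishes)

Summing the contributions: ∫_{−2}^{2} p(x) ρ_sc(x) dx = 5 + (-3) = 2.


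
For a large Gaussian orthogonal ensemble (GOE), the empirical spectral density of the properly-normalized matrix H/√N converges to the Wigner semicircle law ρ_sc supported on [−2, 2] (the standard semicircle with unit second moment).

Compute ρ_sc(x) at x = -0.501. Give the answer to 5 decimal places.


ρ_sc(x) = (1/(2π)) √(4 − x²). With x = -0.501:
  4 − x² = 4 − (-0.501)² = 4 − 0.251001 = 3.748999.
  √(4 − x²) = 1.936233.
  1/(2π) = 0.159155.
  ρ_sc(-0.501) = 0.159155 · 1.936233 = 0.308161.

Rounded to 5 decimal places: ρ_sc(-0.501) ≈ 0.30816.


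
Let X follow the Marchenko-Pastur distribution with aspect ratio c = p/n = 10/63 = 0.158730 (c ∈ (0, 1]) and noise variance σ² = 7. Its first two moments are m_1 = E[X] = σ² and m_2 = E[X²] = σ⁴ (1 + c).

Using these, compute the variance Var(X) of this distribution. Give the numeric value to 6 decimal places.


m_1 = E[X] = σ² = 7, so m_1² = 49.
m_2 = E[X²] = σ⁴ (1 + c) = 49 · (1 + 0.158730) = 49 · 1.158730 = 56.777778.
(Note m_2 − m_1² simplifies to c · σ⁴ = 0.158730 · 49.)

Var(X) = m_2 − m_1² = 56.777778 − 49 = 7.777778.


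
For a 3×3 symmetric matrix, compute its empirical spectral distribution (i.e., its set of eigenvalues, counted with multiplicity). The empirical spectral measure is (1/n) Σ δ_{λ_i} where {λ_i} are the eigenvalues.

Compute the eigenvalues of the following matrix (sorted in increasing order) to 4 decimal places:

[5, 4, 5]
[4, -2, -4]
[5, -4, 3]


Since M is real symmetric, all three eigenvalues are real; they are the roots of det(λI − M) = λ³ − (tr M) λ² + s λ − det M, where s is the sum of the principal 2×2 minors.
tr M = 5 + (-2) + 3 = 6.
s = (5·(-2) − 4²) + (5·3 − 5²) + ((-2)·3 − (-4)²) = -26 + (-10) + (-22) = -58.
det M (expand along row 1) = 5·(-22) − 4·32 + 5·(-6) = -268.
Characteristic polynomial: λ³ − 6λ² − 58λ + 268 = 0.
Substitute λ = y + (tr M)/3 = y + 2.000000 to remove the quadratic term: y³ + p·y + q = 0 with p = s − (tr M)²/3 = -70.000000 and q = −2(tr M)³/27 + (tr M)·s/3 − det M = 136.000000.
Three real roots ⇒ use the trigonometric (Viète) form: r = 2√(−p/3) = 9.660918, φ = arccos(3q/(p·r)) = arccos(-0.603314) = 2.218447 rad.
y_k = r·cos(φ/3 − 2πk/3) for k = 0, 1, 2 gives y = 7.137655, 2.069471, -9.207126.
λ_k = y_k + 2.000000 gives λ = 9.1377, 4.0695, -7.2071 (check: the sum is 6.0000 = tr M).

Eigenvalues sorted in increasing order: [-7.2071, 4.0695, 9.1377].


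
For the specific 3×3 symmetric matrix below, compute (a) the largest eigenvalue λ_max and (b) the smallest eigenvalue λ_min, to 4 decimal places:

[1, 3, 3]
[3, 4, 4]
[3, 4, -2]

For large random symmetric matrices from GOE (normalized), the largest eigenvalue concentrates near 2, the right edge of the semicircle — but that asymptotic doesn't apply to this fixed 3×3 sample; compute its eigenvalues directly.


Since M is real symmetric, all three eigenvalues are real; they are the roots of det(λI − M) = λ³ − (tr M) λ² + s λ − det M, where s is the sum of the principal 2×2 minors.
tr M = 1 + 4 + (-2) = 3.
s = (1·4 − 3²) + (1·(-2) − 3²) + (4·(-2) − 4²) = -5 + (-11) + (-24) = -40.
det M (expand along row 1) = 1·(-24) − 3·(-18) + 3·0 = 30.
Characteristic polynomial: λ³ − 3λ² − 40λ − 30 = 0.
Substitute λ = y + (tr M)/3 = y + 1.000000 to remove the quadratic term: y³ + p·y + q = 0 with p = s − (tr M)²/3 = -43.000000 and q = −2(tr M)³/27 + (tr M)·s/3 − det M = -72.000000.
Three real roots ⇒ use the trigonometric (Viète) form: r = 2√(−p/3) = 7.571878, φ = arccos(3q/(p·r)) = arccos(0.663410) = 0.845430 rad.
y_k = r·cos(φ/3 − 2πk/3) for k = 0, 1, 2 gives y = 7.273195, -1.813008, -5.460187.
λ_k = y_k + 1.000000 gives λ = 8.2732, -0.8130, -4.4602 (check: the sum is 3.0000 = tr M).

Hence λ_max = 8.2732 and λ_min = -4.4602.


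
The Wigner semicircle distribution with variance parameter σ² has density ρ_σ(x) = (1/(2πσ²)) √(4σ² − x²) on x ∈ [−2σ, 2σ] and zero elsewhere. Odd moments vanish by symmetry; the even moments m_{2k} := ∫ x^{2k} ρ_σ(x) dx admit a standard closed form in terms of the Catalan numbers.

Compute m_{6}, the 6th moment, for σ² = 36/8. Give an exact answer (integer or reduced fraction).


By the scaled semicircle moment identity, m_{2k} = σ^{2k} · C_k with k = 3.
C_3 = (1/(k+1)) · C(2k, k) = (1/4) · C(6, 3) = (1/4) · 20 = 5.
σ^{2k} = (σ²)^k = (36/8)^3 = 729/8.

Therefore m_{6} = σ^{6} · C_3 = (729/8) · 5 = 3645/8.


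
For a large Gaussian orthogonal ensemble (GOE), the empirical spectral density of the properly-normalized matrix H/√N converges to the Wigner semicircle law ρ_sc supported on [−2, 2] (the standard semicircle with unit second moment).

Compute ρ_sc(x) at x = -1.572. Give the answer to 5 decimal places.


ρ_sc(x) = (1/(2π)) √(4 − x²). With x = -1.572:
  4 − x² = 4 − (-1.572)² = 4 − 2.471184 = 1.528816.
  √(4 − x²) = 1.236453.
  1/(2π) = 0.159155.
  ρ_sc(-1.572) = 0.159155 · 1.236453 = 0.196788.

Rounded to 5 decimal places: ρ_sc(-1.572) ≈ 0.19679.


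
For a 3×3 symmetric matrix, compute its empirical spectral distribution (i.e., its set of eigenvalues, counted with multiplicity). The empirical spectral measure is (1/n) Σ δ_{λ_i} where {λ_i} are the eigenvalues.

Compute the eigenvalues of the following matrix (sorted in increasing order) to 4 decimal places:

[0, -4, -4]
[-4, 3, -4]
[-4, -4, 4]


Since M is real symmetric, all three eigenvalues are real; they are the roots of det(λI − M) = λ³ − (tr M) λ² + s λ − det M, where s is the sum of the principal 2×2 minors.
tr M = 0 + 3 + 4 = 7.
s = (0·3 − (-4)²) + (0·4 − (-4)²) + (3·4 − (-4)²) = -16 + (-16) + (-4) = -36.
det M (expand along row 1) = 0·(-4) − (-4)·(-32) + (-4)·28 = -240.
Characteristic polynomial: λ³ − 7λ² − 36λ + 240 = 0.
Substitute λ = y + (tr M)/3 = y + 2.333333 to remove the quadratic term: y³ + p·y + q = 0 with p = s − (tr M)²/3 = -52.333333 and q = −2(tr M)³/27 + (tr M)·s/3 − det M = 130.592593.
Three real roots ⇒ use the trigonometric (Viète) form: r = 2√(−p/3) = 8.353309, φ = arccos(3q/(p·r)) = arccos(-0.896196) = 2.681915 rad.
y_k = r·cos(φ/3 − 2πk/3) for k = 0, 1, 2 gives y = 5.231851, 3.023590, -8.255441.
λ_k = y_k + 2.333333 gives λ = 7.5652, 5.3569, -5.9221 (check: the sum is 7.0000 = tr M).

Eigenvalues sorted in increasing order: [-5.9221, 5.3569, 7.5652].
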